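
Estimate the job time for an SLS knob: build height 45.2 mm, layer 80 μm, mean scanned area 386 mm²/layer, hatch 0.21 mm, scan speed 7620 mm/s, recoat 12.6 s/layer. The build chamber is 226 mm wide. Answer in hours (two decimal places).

Number of layers: 45.2 / 0.08 → 565 (rounded up).
Scan path per layer = 386 / 0.21 = 1838.1 mm.
Laser time per layer = 1838.1 / 7620 = 0.2412 s.
Layer cycle = 0.2412 + 12.6 = 12.8412 s.
Build time = 565 × 12.8412 = 7255.278 s = 2.02 hours.

2.02 hours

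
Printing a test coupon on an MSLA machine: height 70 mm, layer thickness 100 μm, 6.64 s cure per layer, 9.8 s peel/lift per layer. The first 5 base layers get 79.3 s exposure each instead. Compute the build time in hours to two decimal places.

Layer count = ceil(70 / 0.1) = 700.
Base layers = 5 × (79.3 + 9.8), so 445.5 s.
Normal layers = 695 × (6.64 + 9.8) = 11425.8 s.
Total = 445.5 + 11425.8 = 11871.3 s = 3.30 hours.

3.30 hours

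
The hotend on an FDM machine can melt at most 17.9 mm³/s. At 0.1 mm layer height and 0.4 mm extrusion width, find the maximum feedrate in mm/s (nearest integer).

Extrusion cross-section = 0.1 × 0.4, so 0.04 mm².
Max speed = 17.9 / 0.04 = 447.50 ≈ 448 mm/s.

448 mm/s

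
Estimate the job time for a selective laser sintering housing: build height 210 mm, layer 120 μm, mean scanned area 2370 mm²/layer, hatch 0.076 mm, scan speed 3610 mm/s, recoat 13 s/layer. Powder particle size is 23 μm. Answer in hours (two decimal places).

Number of layers: 210 / 0.12 → 1750 (rounded up).
Scan path per layer = 2370 / 0.076, so 31184.2 mm.
Scan time per layer: 31184.2 / 3610 → 8.6383 s.
Time per layer = 8.6383 + 13 = 21.6383 s.
Build time = 1750 × 21.6383 = 37867.025 s = 10.52 hours.

10.52 hours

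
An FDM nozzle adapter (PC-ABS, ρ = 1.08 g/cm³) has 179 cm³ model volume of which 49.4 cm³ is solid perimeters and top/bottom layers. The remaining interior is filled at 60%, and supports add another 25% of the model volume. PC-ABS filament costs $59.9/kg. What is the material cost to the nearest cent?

Interior volume = 179 − 49.4 = 129.6 cm³.
Infill volume = 0.60 × 129.6 = 77.76 cm³.
Support: 0.25 × 179 → 44.75 cm³.
Total extruded = 49.4 + 77.76 + 44.75 = 171.91 cm³.
Mass = 171.91 × 1.08, so 185.6628 g.
At $59.9/kg: 185.6628/1000 × 59.9 = $11.12.

$11.12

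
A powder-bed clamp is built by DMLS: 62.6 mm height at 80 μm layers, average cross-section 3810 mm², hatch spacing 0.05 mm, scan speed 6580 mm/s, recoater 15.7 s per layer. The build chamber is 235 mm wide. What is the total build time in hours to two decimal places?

5.93 hours

Number of layers: 62.6 / 0.08 → 783 (rounded up).
Hatch length per layer: 3810 / 0.05 → 76200 mm.
Per-layer scan time = 76200 / 6580, so 11.5805 s.
Per-layer time: 11.5805 + 15.7 → 27.2805 s.
783 layers × 27.2805 s/layer = 21360.6315 s, i.e. 5.93 hours.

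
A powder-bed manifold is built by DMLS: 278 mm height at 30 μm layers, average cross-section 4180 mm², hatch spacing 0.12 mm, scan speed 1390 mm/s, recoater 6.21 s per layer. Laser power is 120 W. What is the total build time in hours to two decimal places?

Layers = ⌈278/0.03⌉ = 9267.
Scan path per layer = 4180 / 0.12, so 34833.3 mm.
Per-layer scan time: 34833.3 / 1390 → 25.0599 s.
Time per layer = 25.0599 + 6.21 = 31.2699 s.
Total: 9267 × 31.2699 s = 289778.1633 s → 80.49 hours.

80.49 hours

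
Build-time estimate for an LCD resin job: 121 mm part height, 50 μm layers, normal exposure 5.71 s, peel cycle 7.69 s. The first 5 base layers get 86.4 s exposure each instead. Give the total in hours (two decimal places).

9.12 hours

Number of layers: 121 / 0.05 → 2420 (rounded up).
Base layers = 5 × (86.4 + 7.69) = 470.45 s.
Normal layers = 2415 × (5.71 + 7.69), so 32361 s.
Total = 470.45 + 32361 = 32831.45 s = 9.12 hours.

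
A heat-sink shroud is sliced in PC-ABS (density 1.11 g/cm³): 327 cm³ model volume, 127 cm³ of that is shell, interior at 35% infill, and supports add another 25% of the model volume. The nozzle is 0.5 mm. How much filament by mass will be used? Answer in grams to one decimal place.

309.4 g

Interior volume = 327 − 127 = 200 cm³.
Deposited infill = 0.35 × 200 = 70 cm³.
Support = 0.25 × 327, so 81.75 cm³.
Total printed volume: 127 + 70 + 81.75 → 278.75 cm³.
Mass = 278.75 × 1.11, so 309.4125 g.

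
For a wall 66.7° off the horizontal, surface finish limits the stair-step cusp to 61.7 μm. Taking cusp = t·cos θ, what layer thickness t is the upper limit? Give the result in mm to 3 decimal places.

t = h_c / cos θ = 0.0617 / 0.3955 = 0.156 mm.

0.156 mm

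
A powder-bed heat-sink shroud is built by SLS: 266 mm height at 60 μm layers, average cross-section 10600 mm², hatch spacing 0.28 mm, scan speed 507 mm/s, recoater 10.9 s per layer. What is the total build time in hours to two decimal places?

Layer count = ceil(266 / 0.06) = 4434.
Per-layer scan distance = 10600 / 0.28 = 37857.1 mm.
Scan time per layer = 37857.1 / 507 = 74.6688 s.
Per-layer time = 74.6688 + 10.9 = 85.5688 s.
4434 layers × 85.5688 s/layer = 379412.0592 s, i.e. 105.39 hours.

105.39 hours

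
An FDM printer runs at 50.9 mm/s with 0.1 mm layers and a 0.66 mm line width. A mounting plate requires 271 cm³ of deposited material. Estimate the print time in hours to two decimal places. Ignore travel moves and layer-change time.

Bead cross-section = 0.1 × 0.66 = 0.066 mm².
Path length: 271000 mm³ / 0.066 mm² → 4106060.6 mm.
Time extruding = 4106060.6 / 50.9, so 80669.2 s.
Converting: 80669.2 s = 22.41 hours.

22.41 hours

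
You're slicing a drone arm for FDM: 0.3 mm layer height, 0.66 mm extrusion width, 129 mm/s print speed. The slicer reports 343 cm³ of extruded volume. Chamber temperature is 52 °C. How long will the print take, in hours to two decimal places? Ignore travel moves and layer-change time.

3.73 hours

Extrusion cross-section = 0.3 × 0.66, so 0.198 mm².
Path length: 343000 mm³ / 0.198 mm² → 1732323.2 mm.
Extrusion time = 1732323.2 / 129 = 13428.9 s.
13428.9 s = 3.73 hours.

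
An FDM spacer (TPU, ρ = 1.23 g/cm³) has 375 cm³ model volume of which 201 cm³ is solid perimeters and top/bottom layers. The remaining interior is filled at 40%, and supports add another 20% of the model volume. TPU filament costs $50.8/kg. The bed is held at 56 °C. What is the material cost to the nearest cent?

$21.59

Interior volume: 375 − 201 → 174 cm³.
Infill volume: 0.40 × 174 → 69.6 cm³.
Support = 0.20 × 375 = 75 cm³.
Total extruded = 201 + 69.6 + 75 = 345.6 cm³.
Mass = 345.6 × 1.23, so 425.088 g.
Cost = 425.088 g / 1000 × $50.8/kg = $21.59.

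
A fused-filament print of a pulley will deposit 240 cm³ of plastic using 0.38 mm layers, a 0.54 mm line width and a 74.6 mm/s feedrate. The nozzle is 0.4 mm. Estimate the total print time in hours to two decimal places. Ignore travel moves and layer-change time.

Extrusion cross-section = 0.38 × 0.54 = 0.2052 mm².
Toolpath length = 240 cm³ / 0.2052 mm² = 240000 / 0.2052 = 1169590.6 mm.
Time extruding = 1169590.6 / 74.6, so 15678.2 s.
That's 15678.2 s → 4.36 hours.

4.36 hours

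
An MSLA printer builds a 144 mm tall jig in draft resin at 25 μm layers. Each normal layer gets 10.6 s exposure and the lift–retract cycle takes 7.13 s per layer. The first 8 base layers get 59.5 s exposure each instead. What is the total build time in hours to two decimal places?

Layers = ⌈144/0.025⌉ = 5760.
Base layers: 8 × (59.5 + 7.13) → 533.04 s.
Normal layers = 5752 × (10.6 + 7.13), so 101982.96 s.
Sum: 533.04 + 101982.96 = 102516 s → 28.48 hours.

28.48 hours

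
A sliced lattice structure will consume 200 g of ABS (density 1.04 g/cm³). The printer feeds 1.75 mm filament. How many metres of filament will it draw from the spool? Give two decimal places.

79.95 m

Volume = 200 g / 1.04 g·cm⁻³ = 192.3077 cm³ = 192307.7 mm³.
Cross-section of 1.75 mm filament: π·(1.75/2)² = 2.4053 mm².
L = V/A = 192307.7/2.4053 = 79951.65 mm → 79.95 m.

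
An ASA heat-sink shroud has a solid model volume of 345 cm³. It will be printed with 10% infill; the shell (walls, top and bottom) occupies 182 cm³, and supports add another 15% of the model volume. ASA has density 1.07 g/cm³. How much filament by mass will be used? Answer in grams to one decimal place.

Infill region: 345 − 182 → 163 cm³.
Deposited infill = 0.10 × 163 = 16.3 cm³.
Support: 0.15 × 345 → 51.75 cm³.
Total printed volume: 182 + 16.3 + 51.75 → 250.05 cm³.
Mass: 250.05 × 1.07 → 267.5535 g.

267.6 g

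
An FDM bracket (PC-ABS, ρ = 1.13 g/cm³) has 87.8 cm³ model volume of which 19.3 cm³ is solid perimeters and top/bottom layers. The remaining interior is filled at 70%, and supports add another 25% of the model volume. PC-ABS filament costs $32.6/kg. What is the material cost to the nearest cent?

Interior volume: 87.8 − 19.3 → 68.5 cm³.
Deposited infill: 0.70 × 68.5 → 47.95 cm³.
Support = 0.25 × 87.8 = 21.95 cm³.
Total extruded = 19.3 + 47.95 + 21.95 = 89.2 cm³.
Mass = 89.2 × 1.13 = 100.796 g.
Cost = 100.796 g / 1000 × $32.6/kg = $3.29.

$3.29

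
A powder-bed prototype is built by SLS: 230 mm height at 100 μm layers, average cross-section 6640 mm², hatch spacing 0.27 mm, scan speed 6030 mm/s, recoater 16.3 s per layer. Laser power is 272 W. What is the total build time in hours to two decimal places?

Layer count = ceil(230 / 0.1) = 2300.
Per-layer scan distance = 6640 / 0.27 = 24592.6 mm.
Scan time per layer: 24592.6 / 6030 → 4.0784 s.
Time per layer = 4.0784 + 16.3 = 20.3784 s.
Build time = 2300 × 20.3784 = 46870.32 s = 13.02 hours.

13.02 hours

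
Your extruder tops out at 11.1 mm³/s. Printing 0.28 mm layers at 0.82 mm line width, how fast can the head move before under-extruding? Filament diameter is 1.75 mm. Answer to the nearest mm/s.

48 mm/s

A = 0.28 × 0.82, so 0.2296 mm².
Max speed = 11.1 / 0.2296 = 48.34 ≈ 48 mm/s.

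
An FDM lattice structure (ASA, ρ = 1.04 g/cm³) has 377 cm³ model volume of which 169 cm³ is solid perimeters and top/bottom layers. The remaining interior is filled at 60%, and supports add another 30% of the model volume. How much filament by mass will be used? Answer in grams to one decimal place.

Infill region = 377 − 169 = 208 cm³.
Infill volume = 0.60 × 208, so 124.8 cm³.
Support = 0.30 × 377, so 113.1 cm³.
Deposited volume: 169 + 124.8 + 113.1 → 406.9 cm³.
Mass: 406.9 × 1.04 → 423.176 g.

423.2 g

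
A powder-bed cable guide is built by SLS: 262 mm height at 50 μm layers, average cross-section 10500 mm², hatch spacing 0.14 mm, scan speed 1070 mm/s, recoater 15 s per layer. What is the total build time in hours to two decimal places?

Layers = ⌈262/0.05⌉ = 5240.
Scan path per layer = 10500 / 0.14 = 75000 mm.
Scan time per layer = 75000 / 1070 = 70.0935 s.
Layer cycle: 70.0935 + 15 → 85.0935 s.
Total: 5240 × 85.0935 s = 445889.94 s → 123.86 hours.

123.86 hours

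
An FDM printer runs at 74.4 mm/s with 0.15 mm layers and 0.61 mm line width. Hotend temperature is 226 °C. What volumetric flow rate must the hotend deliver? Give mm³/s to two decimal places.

A: 0.15 × 0.61 → 0.0915 mm².
Q = v·A = 74.4 × 0.0915 = 6.81 mm³/s.

6.81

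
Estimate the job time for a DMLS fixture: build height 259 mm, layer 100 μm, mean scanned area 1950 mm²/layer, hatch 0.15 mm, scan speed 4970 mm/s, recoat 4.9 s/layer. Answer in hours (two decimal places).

5.41 hours

Layers = ⌈259/0.1⌉ = 2590.
Scan path per layer = 1950 / 0.15 = 13000 mm.
Laser time per layer: 13000 / 4970 → 2.6157 s.
Layer cycle = 2.6157 + 4.9, so 7.5157 s.
Build time = 2590 × 7.5157 = 19465.663 s = 5.41 hours.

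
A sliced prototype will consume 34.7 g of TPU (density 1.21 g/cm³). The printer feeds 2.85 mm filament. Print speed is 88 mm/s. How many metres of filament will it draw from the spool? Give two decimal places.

4.50 m

Extruded volume: 34.7/1.21 = 28.6777 cm³ (28677.7 mm³).
Cross-section of 2.85 mm filament: π·(2.85/2)² = 6.3794 mm².
Length = 28677.7 / 6.3794 = 4495.36 mm = 4.50 m.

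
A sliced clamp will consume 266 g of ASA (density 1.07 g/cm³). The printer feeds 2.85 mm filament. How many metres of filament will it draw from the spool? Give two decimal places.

Extruded volume: 266/1.07 = 248.5981 cm³ (248598.1 mm³).
Filament cross-section = π × (2.85/2)² = 6.3794 mm².
Length = 248598.1 / 6.3794 = 38968.88 mm = 38.97 m.

38.97 m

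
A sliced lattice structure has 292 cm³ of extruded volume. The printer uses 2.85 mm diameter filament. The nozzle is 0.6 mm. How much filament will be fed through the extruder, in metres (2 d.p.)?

45.77 m

Cross-section of 2.85 mm filament: π·(2.85/2)² = 6.3794 mm².
Length = 292 cm³ / 6.3794 mm² = 292000 / 6.3794 = 45772.33 mm = 45.77 m.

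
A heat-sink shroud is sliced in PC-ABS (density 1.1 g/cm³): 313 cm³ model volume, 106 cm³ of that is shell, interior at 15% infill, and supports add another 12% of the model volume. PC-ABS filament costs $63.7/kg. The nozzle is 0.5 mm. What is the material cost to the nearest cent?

$12.23

Volume inside the shell = 313 − 106, so 207 cm³.
Infill volume: 0.15 × 207 → 31.05 cm³.
Support = 0.12 × 313 = 37.56 cm³.
Total printed volume: 106 + 31.05 + 37.56 → 174.61 cm³.
Mass = 174.61 × 1.1 = 192.071 g.
At $63.7/kg: 192.071/1000 × 63.7 = $12.23.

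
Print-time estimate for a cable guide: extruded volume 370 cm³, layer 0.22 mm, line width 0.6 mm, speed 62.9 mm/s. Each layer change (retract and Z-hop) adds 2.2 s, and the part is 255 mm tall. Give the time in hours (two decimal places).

13.09 hours

Bead cross-section = 0.22 × 0.6 = 0.132 mm².
Path length: 370000 mm³ / 0.132 mm² → 2803030.3 mm.
Time extruding = 2803030.3 / 62.9, so 44563.3 s.
Layers = ⌈255/0.22⌉ = 1160.
Layer-change overhead = 1160 × 2.2, so 2552 s.
Altogether 44563.3 + 2552 = 47115.3 s, i.e. 13.09 hours.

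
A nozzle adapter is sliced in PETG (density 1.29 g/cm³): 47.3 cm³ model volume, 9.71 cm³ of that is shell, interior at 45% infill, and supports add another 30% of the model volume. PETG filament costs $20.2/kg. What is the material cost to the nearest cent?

$1.06

Volume inside the shell = 47.3 − 9.71, so 37.59 cm³.
Infill deposited = 0.45 × 37.59, so 16.9155 cm³.
Support = 0.30 × 47.3, so 14.19 cm³.
Total extruded = 9.71 + 16.9155 + 14.19, so 40.8155 cm³.
Mass = 40.8155 × 1.29 = 52.651995 g.
At $20.2/kg: 52.651995/1000 × 20.2 = $1.06.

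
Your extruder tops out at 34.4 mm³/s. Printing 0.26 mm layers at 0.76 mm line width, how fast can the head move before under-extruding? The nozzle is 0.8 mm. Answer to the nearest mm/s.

A: 0.26 × 0.76 → 0.1976 mm².
Max speed = 34.4 / 0.1976 = 174.09 ≈ 174 mm/s.

174 mm/s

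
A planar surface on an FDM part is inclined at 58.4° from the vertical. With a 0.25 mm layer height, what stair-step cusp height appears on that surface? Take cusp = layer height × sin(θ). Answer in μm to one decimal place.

sin(58.4°) = 0.8517, so cusp = 0.25 × 0.8517 = 0.212925 mm → 212.9 μm.

212.9 μm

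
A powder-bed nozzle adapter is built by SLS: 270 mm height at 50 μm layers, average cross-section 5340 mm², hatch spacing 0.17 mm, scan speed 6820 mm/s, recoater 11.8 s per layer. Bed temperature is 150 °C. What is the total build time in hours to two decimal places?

24.61 hours

Layer count = ceil(270 / 0.05) = 5400.
Hatch length per layer = 5340 / 0.17, so 31411.8 mm.
Scan time per layer = 31411.8 / 6820 = 4.6058 s.
Layer cycle = 4.6058 + 11.8 = 16.4058 s.
5400 layers × 16.4058 s/layer = 88591.32 s, i.e. 24.61 hours.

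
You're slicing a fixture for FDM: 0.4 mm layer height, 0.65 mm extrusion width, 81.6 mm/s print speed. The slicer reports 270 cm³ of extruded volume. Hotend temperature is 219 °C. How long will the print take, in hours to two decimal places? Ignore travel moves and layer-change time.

3.54 hours

Bead cross-section: 0.4 × 0.65 → 0.26 mm².
Total extruded path = 270000/0.26 = 1038461.5 mm.
Extrusion time = 1038461.5 / 81.6, so 12726.2 s.
Converting: 12726.2 s = 3.54 hours.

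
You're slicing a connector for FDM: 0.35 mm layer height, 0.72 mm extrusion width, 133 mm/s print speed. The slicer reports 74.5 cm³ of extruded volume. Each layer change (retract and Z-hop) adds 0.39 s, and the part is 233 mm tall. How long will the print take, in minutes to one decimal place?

41.4 minutes

Extrusion cross-section = 0.35 × 0.72 = 0.252 mm².
Total extruded path = 74500/0.252 = 295634.9 mm.
Extrusion time: 295634.9 / 133 → 2222.8 s.
Layers = ⌈233/0.35⌉ = 666.
Z-hop total = 666 × 0.39 = 259.74 s.
Total = 2222.8 + 259.74 = 2482.54 s = 41.4 minutes.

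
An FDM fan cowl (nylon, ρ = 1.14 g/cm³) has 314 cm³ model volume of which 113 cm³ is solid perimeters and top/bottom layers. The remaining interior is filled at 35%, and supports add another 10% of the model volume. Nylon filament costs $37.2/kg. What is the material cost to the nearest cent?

$9.11

Infill region = 314 − 113, so 201 cm³.
Deposited infill = 0.35 × 201, so 70.35 cm³.
Support: 0.10 × 314 → 31.4 cm³.
Total extruded = 113 + 70.35 + 31.4 = 214.75 cm³.
Mass = 214.75 × 1.14 = 244.815 g.
Cost = 244.815 g / 1000 × $37.2/kg = $9.11.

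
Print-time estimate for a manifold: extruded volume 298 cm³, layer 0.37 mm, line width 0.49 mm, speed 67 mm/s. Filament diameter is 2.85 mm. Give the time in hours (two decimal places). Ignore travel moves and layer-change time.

Line area: 0.37 × 0.49 → 0.1813 mm².
Path length: 298000 mm³ / 0.1813 mm² → 1643684.5 mm.
Print-move time = 1643684.5 / 67 = 24532.6 s.
That's 24532.6 s → 6.81 hours.

6.81 hours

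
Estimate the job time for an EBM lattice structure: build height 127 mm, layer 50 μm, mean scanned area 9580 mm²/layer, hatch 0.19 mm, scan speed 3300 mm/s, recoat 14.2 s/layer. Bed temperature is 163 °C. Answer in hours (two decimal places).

20.80 hours

Number of layers: 127 / 0.05 → 2540 (rounded up).
Scan path per layer = 9580 / 0.19 = 50421.1 mm.
Beam time per layer = 50421.1 / 3300, so 15.2791 s.
Time per layer: 15.2791 + 14.2 → 29.4791 s.
Build time = 2540 × 29.4791 = 74876.914 s = 20.80 hours.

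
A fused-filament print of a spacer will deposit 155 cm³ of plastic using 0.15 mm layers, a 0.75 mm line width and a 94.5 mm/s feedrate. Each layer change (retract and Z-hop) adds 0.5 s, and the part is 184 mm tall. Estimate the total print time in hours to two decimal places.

Extrusion cross-section: 0.15 × 0.75 → 0.1125 mm².
Toolpath length = 155 cm³ / 0.1125 mm² = 155000 / 0.1125 = 1377777.8 mm.
Extrusion time: 1377777.8 / 94.5 → 14579.7 s.
Layers = ⌈184/0.15⌉ = 1227.
Layer-change overhead = 1227 × 0.5, so 613.5 s.
Total = 14579.7 + 613.5 = 15193.2 s = 4.22 hours.

4.22 hours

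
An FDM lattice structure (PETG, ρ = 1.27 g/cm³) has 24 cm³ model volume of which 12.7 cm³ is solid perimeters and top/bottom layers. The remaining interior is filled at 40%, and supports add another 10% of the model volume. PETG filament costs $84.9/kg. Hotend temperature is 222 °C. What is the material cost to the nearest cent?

Infill region = 24 − 12.7 = 11.3 cm³.
Infill deposited = 0.40 × 11.3, so 4.52 cm³.
Support = 0.10 × 24, so 2.4 cm³.
Total printed volume: 12.7 + 4.52 + 2.4 → 19.62 cm³.
Mass = 19.62 × 1.27, so 24.9174 g.
Cost = 24.9174 g / 1000 × $84.9/kg = $2.12.

$2.12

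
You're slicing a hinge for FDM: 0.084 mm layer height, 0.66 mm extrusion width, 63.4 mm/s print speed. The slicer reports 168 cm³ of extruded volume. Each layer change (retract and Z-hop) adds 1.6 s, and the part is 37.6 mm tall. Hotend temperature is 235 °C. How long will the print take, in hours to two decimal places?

13.48 hours

Bead cross-section: 0.084 × 0.66 → 0.05544 mm².
Path length: 168000 mm³ / 0.05544 mm² → 3030303 mm.
Print-move time = 3030303 / 63.4 = 47796.6 s.
Number of layers: 37.6 / 0.084 → 448 (rounded up).
Layer-change overhead = 448 × 1.6, so 716.8 s.
Total = 47796.6 + 716.8 = 48513.4 s = 13.48 hours.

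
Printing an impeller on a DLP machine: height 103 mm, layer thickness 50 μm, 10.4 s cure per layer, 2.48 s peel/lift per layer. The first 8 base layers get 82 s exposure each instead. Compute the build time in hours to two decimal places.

Number of layers: 103 / 0.05 → 2060 (rounded up).
Base layers = 8 × (82 + 2.48), so 675.84 s.
Remaining layers = 2052 × (10.4 + 2.48), so 26429.76 s.
Sum: 675.84 + 26429.76 = 27105.6 s → 7.53 hours.

7.53 hours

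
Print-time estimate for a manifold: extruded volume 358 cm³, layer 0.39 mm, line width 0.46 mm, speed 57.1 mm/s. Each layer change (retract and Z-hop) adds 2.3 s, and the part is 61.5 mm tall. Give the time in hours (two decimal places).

9.81 hours

Extrusion cross-section: 0.39 × 0.46 → 0.1794 mm².
Toolpath length = 358 cm³ / 0.1794 mm² = 358000 / 0.1794 = 1995540.7 mm.
Print-move time = 1995540.7 / 57.1 = 34948.2 s.
Number of layers: 61.5 / 0.39 → 158 (rounded up).
Non-print overhead: 158 × 2.3 → 363.4 s.
Total = 34948.2 + 363.4 = 35311.6 s = 9.81 hours.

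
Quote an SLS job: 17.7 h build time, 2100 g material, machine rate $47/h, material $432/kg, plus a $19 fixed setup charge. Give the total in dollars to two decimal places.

$1758.10

Machine-time cost = 47 × 17.7 = $831.90.
Material cost = 432 × 2100/1000 = $907.20.
Adding setup: 831.90 + 907.20 + 19 → $1758.10.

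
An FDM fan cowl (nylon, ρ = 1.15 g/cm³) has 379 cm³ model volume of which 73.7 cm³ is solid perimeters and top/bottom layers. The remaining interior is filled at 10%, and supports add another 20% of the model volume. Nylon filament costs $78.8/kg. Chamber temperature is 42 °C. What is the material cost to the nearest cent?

Volume inside the shell = 379 − 73.7, so 305.3 cm³.
Infill deposited: 0.10 × 305.3 → 30.53 cm³.
Support = 0.20 × 379, so 75.8 cm³.
Deposited volume = 73.7 + 30.53 + 75.8 = 180.03 cm³.
Mass: 180.03 × 1.15 → 207.0345 g.
At $78.8/kg: 207.0345/1000 × 78.8 = $16.31.

$16.31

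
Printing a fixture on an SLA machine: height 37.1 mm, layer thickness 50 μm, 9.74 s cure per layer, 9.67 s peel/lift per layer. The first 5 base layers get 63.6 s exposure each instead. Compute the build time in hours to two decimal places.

4.08 hours

Layer count = ceil(37.1 / 0.05) = 742.
Bottom layers = 5 × (63.6 + 9.67) = 366.35 s.
Remaining layers: 737 × (9.74 + 9.67) → 14305.17 s.
Sum: 366.35 + 14305.17 = 14671.52 s → 4.08 hours.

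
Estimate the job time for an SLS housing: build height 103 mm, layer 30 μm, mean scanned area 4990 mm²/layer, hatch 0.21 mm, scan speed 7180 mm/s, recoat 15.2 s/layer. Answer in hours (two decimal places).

Number of layers: 103 / 0.03 → 3434 (rounded up).
Per-layer scan distance: 4990 / 0.21 → 23761.9 mm.
Laser time per layer = 23761.9 / 7180, so 3.3095 s.
Per-layer time: 3.3095 + 15.2 → 18.5095 s.
Total: 3434 × 18.5095 s = 63561.623 s → 17.66 hours.

17.66 hours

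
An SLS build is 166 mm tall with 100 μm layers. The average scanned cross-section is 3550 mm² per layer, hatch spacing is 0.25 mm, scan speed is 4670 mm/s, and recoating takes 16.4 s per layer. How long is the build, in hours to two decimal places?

Layers = ⌈166/0.1⌉ = 1660.
Hatch length per layer = 3550 / 0.25, so 14200 mm.
Scan time per layer = 14200 / 4670 = 3.0407 s.
Layer cycle: 3.0407 + 16.4 → 19.4407 s.
Total: 1660 × 19.4407 s = 32271.562 s → 8.96 hours.

8.96 hours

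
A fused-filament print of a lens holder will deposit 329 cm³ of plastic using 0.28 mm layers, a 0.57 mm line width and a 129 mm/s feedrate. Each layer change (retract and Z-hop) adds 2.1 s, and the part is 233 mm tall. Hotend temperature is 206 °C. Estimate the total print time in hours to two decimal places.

Bead cross-section = 0.28 × 0.57 = 0.1596 mm².
Path length: 329000 mm³ / 0.1596 mm² → 2061403.5 mm.
Extrusion time = 2061403.5 / 129, so 15979.9 s.
Layer count = ceil(233 / 0.28) = 833.
Layer-change overhead = 833 × 2.1 = 1749.3 s.
Altogether 15979.9 + 1749.3 = 17729.2 s, i.e. 4.92 hours.

4.92 hours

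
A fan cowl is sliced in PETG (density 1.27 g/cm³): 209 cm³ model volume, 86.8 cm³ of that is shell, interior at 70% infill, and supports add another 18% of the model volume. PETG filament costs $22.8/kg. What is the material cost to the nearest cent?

$6.08

Interior volume: 209 − 86.8 → 122.2 cm³.
Deposited infill = 0.70 × 122.2 = 85.54 cm³.
Support: 0.18 × 209 → 37.62 cm³.
Deposited volume = 86.8 + 85.54 + 37.62 = 209.96 cm³.
Mass = 209.96 × 1.27 = 266.6492 g.
Cost = 266.6492 g / 1000 × $22.8/kg = $6.08.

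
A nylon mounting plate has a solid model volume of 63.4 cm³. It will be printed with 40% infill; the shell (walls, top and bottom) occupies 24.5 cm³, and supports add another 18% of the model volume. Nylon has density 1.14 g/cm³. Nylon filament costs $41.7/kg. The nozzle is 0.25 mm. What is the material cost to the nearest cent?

Volume inside the shell = 63.4 − 24.5 = 38.9 cm³.
Infill volume: 0.40 × 38.9 → 15.56 cm³.
Support: 0.18 × 63.4 → 11.412 cm³.
Total extruded = 24.5 + 15.56 + 11.412 = 51.472 cm³.
Mass: 51.472 × 1.14 → 58.67808 g.
At $41.7/kg: 58.67808/1000 × 41.7 = $2.45.

$2.45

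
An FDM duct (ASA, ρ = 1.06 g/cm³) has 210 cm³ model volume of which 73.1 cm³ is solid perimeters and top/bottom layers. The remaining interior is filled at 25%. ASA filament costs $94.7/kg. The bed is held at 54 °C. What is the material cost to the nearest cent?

Volume inside the shell: 210 − 73.1 → 136.9 cm³.
Infill volume = 0.25 × 136.9 = 34.225 cm³.
Total extruded = 73.1 + 34.225 = 107.325 cm³.
Mass: 107.325 × 1.06 → 113.7645 g.
Cost = 113.7645 g / 1000 × $94.7/kg = $10.77.

$10.77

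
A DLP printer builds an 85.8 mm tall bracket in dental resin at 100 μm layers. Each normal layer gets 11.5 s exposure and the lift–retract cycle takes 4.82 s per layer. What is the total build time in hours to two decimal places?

Layer count = ceil(85.8 / 0.1) = 858.
Each layer takes = 11.5 + 4.82, so 16.32 s.
Build time: 858 × 16.32 s = 14002.56 s, i.e. 3.89 hours.

3.89 hours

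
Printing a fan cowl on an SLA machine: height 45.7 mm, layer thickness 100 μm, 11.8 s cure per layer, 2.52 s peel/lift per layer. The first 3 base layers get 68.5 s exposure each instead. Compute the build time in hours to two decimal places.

1.87 hours

Layers = ⌈45.7/0.1⌉ = 457.
Burn-in layers = 3 × (68.5 + 2.52) = 213.06 s.
Remaining layers = 454 × (11.8 + 2.52), so 6501.28 s.
Total = 213.06 + 6501.28 = 6714.34 s = 1.87 hours.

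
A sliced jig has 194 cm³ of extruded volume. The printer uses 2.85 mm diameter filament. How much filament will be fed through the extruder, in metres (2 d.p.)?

Cross-section of 2.85 mm filament: π·(2.85/2)² = 6.3794 mm².
L = 194000 mm³ / 6.3794 mm² = 30410.38 mm, i.e. 30.41 m.

30.41 m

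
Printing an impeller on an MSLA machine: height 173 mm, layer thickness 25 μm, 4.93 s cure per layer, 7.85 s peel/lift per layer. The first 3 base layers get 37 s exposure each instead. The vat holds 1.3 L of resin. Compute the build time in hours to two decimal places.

24.59 hours

Layers = ⌈173/0.025⌉ = 6920.
Base layers: 3 × (37 + 7.85) → 134.55 s.
Remaining layers: 6917 × (4.93 + 7.85) → 88399.26 s.
Total = 134.55 + 88399.26 = 88533.81 s = 24.59 hours.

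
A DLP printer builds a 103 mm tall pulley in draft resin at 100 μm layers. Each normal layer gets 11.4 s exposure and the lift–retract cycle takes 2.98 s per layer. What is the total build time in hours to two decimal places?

Number of layers: 103 / 0.1 → 1030 (rounded up).
Cycle time = 11.4 + 2.98 = 14.38 s.
Total = 1030 × 14.38 = 14811.4 s = 4.11 hours.

4.11 hours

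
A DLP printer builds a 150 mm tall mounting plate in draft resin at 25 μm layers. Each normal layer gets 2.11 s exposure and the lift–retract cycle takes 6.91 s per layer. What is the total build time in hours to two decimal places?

Layers = ⌈150/0.025⌉ = 6000.
Each layer takes: 2.11 + 6.91 → 9.02 s.
Build time: 6000 × 9.02 s = 54120 s, i.e. 15.03 hours.

15.03 hours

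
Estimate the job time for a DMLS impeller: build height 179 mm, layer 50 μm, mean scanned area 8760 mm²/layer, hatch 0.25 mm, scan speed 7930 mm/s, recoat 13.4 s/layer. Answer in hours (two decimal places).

Layer count = ceil(179 / 0.05) = 3580.
Hatch length per layer = 8760 / 0.25 = 35040 mm.
Laser time per layer: 35040 / 7930 → 4.4187 s.
Per-layer time = 4.4187 + 13.4 = 17.8187 s.
Build time = 3580 × 17.8187 = 63790.946 s = 17.72 hours.

17.72 hours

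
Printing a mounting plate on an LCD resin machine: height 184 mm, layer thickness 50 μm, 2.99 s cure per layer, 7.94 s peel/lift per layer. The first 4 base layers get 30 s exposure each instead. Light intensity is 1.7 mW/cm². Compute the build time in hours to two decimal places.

Layer count = ceil(184 / 0.05) = 3680.
Bottom layers: 4 × (30 + 7.94) → 151.76 s.
Remaining layers = 3676 × (2.99 + 7.94), so 40178.68 s.
Total = 151.76 + 40178.68 = 40330.44 s = 11.20 hours.

11.20 hours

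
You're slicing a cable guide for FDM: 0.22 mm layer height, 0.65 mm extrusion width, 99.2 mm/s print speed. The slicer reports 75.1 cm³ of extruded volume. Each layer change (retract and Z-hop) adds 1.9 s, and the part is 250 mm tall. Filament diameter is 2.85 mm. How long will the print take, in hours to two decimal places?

Bead cross-section = 0.22 × 0.65 = 0.143 mm².
Toolpath length = 75.1 cm³ / 0.143 mm² = 75100 / 0.143 = 525174.8 mm.
Print-move time = 525174.8 / 99.2, so 5294.1 s.
Layer count = ceil(250 / 0.22) = 1137.
Non-print overhead = 1137 × 1.9, so 2160.3 s.
Altogether 5294.1 + 2160.3 = 7454.4 s, i.e. 2.07 hours.

2.07 hours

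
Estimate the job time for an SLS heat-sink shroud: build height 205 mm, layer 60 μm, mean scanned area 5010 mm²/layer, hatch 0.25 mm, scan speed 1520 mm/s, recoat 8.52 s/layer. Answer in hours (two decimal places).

Layer count = ceil(205 / 0.06) = 3417.
Scan path per layer: 5010 / 0.25 → 20040 mm.
Scan time per layer = 20040 / 1520 = 13.1842 s.
Layer cycle = 13.1842 + 8.52, so 21.7042 s.
3417 layers × 21.7042 s/layer = 74163.2514 s, i.e. 20.60 hours.

20.60 hours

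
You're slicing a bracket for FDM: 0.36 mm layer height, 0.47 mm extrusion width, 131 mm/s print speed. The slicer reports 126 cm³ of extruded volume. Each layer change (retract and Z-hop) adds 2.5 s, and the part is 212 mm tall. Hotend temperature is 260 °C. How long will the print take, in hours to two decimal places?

1.99 hours

Line area = 0.36 × 0.47, so 0.1692 mm².
Path length: 126000 mm³ / 0.1692 mm² → 744680.9 mm.
Time extruding = 744680.9 / 131, so 5684.6 s.
Layers = ⌈212/0.36⌉ = 589.
Non-print overhead = 589 × 2.5 = 1472.5 s.
Altogether 5684.6 + 1472.5 = 7157.1 s, i.e. 1.99 hours.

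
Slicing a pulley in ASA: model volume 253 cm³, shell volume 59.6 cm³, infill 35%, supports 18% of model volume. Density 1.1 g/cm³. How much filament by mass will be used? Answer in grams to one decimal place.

190.1 g

Volume inside the shell = 253 − 59.6, so 193.4 cm³.
Infill volume: 0.35 × 193.4 → 67.69 cm³.
Support = 0.18 × 253, so 45.54 cm³.
Deposited volume = 59.6 + 67.69 + 45.54 = 172.83 cm³.
Mass: 172.83 × 1.1 → 190.113 g.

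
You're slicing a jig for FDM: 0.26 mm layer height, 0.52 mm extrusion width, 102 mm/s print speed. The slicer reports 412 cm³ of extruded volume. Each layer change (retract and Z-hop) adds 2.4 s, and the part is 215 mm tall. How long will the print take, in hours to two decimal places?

Extrusion cross-section = 0.26 × 0.52, so 0.1352 mm².
Total extruded path = 412000/0.1352 = 3047337.3 mm.
Time extruding = 3047337.3 / 102, so 29875.9 s.
Layer count = ceil(215 / 0.26) = 827.
Z-hop total = 827 × 2.4 = 1984.8 s.
Total = 29875.9 + 1984.8 = 31860.7 s = 8.85 hours.

8.85 hours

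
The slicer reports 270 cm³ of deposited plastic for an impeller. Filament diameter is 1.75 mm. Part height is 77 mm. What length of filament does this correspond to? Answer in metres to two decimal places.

112.25 m

A = π r² = π × 0.875² = 2.4053 mm².
L = 270000 mm³ / 2.4053 mm² = 112252.11 mm, i.e. 112.25 m.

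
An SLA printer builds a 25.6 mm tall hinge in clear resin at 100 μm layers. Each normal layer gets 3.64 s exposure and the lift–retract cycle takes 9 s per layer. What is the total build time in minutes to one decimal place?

53.9 minutes

Layer count = ceil(25.6 / 0.1) = 256.
Per-layer time = 3.64 + 9, so 12.64 s.
Total = 256 × 12.64 = 3235.84 s = 53.9 minutes.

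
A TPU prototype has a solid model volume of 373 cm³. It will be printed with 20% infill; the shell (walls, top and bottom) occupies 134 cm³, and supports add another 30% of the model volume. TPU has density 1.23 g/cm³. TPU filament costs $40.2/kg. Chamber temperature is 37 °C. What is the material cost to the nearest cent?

Infill region = 373 − 134 = 239 cm³.
Infill deposited: 0.20 × 239 → 47.8 cm³.
Support = 0.30 × 373, so 111.9 cm³.
Deposited volume = 134 + 47.8 + 111.9 = 293.7 cm³.
Mass: 293.7 × 1.23 → 361.251 g.
At $40.2/kg: 361.251/1000 × 40.2 = $14.52.

$14.52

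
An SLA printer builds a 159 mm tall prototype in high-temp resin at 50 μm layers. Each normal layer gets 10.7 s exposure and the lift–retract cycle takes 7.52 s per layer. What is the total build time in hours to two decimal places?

Number of layers: 159 / 0.05 → 3180 (rounded up).
Cycle time = 10.7 + 7.52 = 18.22 s.
Total = 3180 × 18.22 = 57939.6 s = 16.09 hours.

16.09 hours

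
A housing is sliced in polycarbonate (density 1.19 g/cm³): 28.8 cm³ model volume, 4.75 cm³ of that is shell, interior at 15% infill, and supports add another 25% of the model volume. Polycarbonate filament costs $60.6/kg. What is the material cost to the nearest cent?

$1.12

Volume inside the shell = 28.8 − 4.75 = 24.05 cm³.
Infill volume = 0.15 × 24.05 = 3.6075 cm³.
Support: 0.25 × 28.8 → 7.2 cm³.
Total printed volume = 4.75 + 3.6075 + 7.2 = 15.5575 cm³.
Mass: 15.5575 × 1.19 → 18.513425 g.
Cost = 18.513425 g / 1000 × $60.6/kg = $1.12.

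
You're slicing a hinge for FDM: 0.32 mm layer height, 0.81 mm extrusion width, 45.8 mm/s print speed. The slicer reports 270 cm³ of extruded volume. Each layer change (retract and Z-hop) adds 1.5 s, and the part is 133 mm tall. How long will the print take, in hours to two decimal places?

Line area: 0.32 × 0.81 → 0.2592 mm².
Total extruded path = 270000/0.2592 = 1041666.7 mm.
Print-move time: 1041666.7 / 45.8 → 22743.8 s.
Layer count = ceil(133 / 0.32) = 416.
Layer-change overhead = 416 × 1.5, so 624 s.
Altogether 22743.8 + 624 = 23367.8 s, i.e. 6.49 hours.

6.49 hours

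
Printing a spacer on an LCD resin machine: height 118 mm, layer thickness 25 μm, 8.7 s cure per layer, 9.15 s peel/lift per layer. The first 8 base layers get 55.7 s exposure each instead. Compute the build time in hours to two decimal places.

23.51 hours

Layer count = ceil(118 / 0.025) = 4720.
Burn-in layers: 8 × (55.7 + 9.15) → 518.8 s.
Normal layers = 4712 × (8.7 + 9.15), so 84109.2 s.
Sum: 518.8 + 84109.2 = 84628 s → 23.51 hours.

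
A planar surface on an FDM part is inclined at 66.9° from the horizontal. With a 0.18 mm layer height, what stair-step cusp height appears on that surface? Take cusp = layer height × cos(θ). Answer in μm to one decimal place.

cos(66.9°) = 0.3923, so cusp = 0.18 × 0.3923 = 0.070614 mm → 70.6 μm.

70.6 μm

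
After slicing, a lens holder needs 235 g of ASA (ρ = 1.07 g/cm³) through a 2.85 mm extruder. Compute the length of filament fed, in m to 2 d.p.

34.43 m

Volume = 235 g / 1.07 g·cm⁻³ = 219.6262 cm³ = 219626.2 mm³.
Filament cross-section = π × (2.85/2)² = 6.3794 mm².
Length = 219626.2 / 6.3794 = 34427.41 mm = 34.43 m.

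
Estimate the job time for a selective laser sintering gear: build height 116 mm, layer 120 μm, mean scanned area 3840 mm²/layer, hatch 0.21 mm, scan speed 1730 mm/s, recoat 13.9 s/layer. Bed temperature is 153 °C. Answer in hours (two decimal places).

Layers = ⌈116/0.12⌉ = 967.
Scan path per layer: 3840 / 0.21 → 18285.7 mm.
Laser time per layer = 18285.7 / 1730, so 10.5698 s.
Layer cycle = 10.5698 + 13.9, so 24.4698 s.
Build time = 967 × 24.4698 = 23662.2966 s = 6.57 hours.

6.57 hours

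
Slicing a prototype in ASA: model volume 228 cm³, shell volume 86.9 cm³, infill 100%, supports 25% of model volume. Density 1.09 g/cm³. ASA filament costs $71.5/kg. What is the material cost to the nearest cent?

Infill region = 228 − 86.9, so 141.1 cm³.
Deposited infill = 1.00 × 141.1 = 141.1 cm³.
Support = 0.25 × 228 = 57 cm³.
Deposited volume = 86.9 + 141.1 + 57 = 285 cm³.
Mass = 285 × 1.09, so 310.65 g.
Cost = 310.65 g / 1000 × $71.5/kg = $22.21.

$22.21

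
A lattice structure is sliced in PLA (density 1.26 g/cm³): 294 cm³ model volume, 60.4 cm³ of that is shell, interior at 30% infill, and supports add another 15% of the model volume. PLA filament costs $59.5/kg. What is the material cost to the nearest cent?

$13.09

Infill region = 294 − 60.4 = 233.6 cm³.
Infill deposited = 0.30 × 233.6 = 70.08 cm³.
Support = 0.15 × 294 = 44.1 cm³.
Deposited volume = 60.4 + 70.08 + 44.1, so 174.58 cm³.
Mass = 174.58 × 1.26, so 219.9708 g.
At $59.5/kg: 219.9708/1000 × 59.5 = $13.09.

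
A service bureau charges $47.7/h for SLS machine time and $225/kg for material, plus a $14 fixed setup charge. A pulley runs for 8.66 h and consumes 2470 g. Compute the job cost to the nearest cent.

Machine-time cost = 47.7 × 8.66, so $413.082.
Feedstock cost: 225 × 2470/1000 → $555.75.
Total = 413.082 + 555.75 + 14 = 982.832 ≈ $982.83.

$982.83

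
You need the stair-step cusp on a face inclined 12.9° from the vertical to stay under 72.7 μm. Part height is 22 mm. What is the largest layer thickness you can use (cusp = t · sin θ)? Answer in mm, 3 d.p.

t = h_c / sin θ = 0.0727 / 0.2233 = 0.326 mm.

0.326 mm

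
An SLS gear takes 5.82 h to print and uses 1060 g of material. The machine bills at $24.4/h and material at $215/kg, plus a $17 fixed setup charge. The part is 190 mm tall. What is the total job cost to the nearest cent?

$386.91

Machine-time cost = 24.4 × 5.82 = $142.008.
Material charge = 215 × 1060/1000, so $227.90.
Adding setup: 142.008 + 227.90 + 17 → 386.908 ≈ $386.91.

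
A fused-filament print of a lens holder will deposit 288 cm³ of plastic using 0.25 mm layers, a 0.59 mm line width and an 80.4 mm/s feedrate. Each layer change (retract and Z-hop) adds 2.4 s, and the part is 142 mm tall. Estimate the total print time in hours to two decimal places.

7.12 hours

Extrusion cross-section = 0.25 × 0.59, so 0.1475 mm².
Toolpath length = 288 cm³ / 0.1475 mm² = 288000 / 0.1475 = 1952542.4 mm.
Time extruding: 1952542.4 / 80.4 → 24285.4 s.
Number of layers: 142 / 0.25 → 568 (rounded up).
Z-hop total = 568 × 2.4 = 1363.2 s.
Altogether 24285.4 + 1363.2 = 25648.6 s, i.e. 7.12 hours.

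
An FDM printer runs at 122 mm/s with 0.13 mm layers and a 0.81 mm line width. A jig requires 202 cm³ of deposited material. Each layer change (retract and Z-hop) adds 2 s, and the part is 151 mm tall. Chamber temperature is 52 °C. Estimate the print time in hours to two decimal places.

5.01 hours

Extrusion cross-section = 0.13 × 0.81, so 0.1053 mm².
Path length: 202000 mm³ / 0.1053 mm² → 1918328.6 mm.
Time extruding = 1918328.6 / 122 = 15724 s.
Layer count = ceil(151 / 0.13) = 1162.
Z-hop total = 1162 × 2, so 2324 s.
Total = 15724 + 2324 = 18048 s = 5.01 hours.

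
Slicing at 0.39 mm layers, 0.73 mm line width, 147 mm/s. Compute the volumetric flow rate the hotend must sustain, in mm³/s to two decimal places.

Extrusion cross-section = 0.39 × 0.73 = 0.2847 mm².
Volumetric flow = 147 × 0.2847 = 41.85 mm³/s.

41.85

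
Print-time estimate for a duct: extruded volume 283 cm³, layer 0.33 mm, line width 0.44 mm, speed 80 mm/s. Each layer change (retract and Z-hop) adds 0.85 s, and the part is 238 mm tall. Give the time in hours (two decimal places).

Extrusion cross-section = 0.33 × 0.44, so 0.1452 mm².
Path length: 283000 mm³ / 0.1452 mm² → 1949035.8 mm.
Time extruding: 1949035.8 / 80 → 24362.9 s.
Number of layers: 238 / 0.33 → 722 (rounded up).
Layer-change overhead: 722 × 0.85 → 613.7 s.
Total = 24362.9 + 613.7 = 24976.6 s = 6.94 hours.

6.94 hours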